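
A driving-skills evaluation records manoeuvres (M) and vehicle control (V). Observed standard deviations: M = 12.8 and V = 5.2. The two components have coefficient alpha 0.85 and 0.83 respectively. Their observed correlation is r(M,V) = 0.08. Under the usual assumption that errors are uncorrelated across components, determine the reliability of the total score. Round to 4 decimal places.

Var(M+V) = 12.8² + 5.2² + 2·[12.8·5.2·0.08] = 190.88 + 10.6496 = 201.53.
Because errors are independent across components, Cov(Tᵢ,Tⱼ) = Cov(Xᵢ,Xⱼ); the off-diagonal part of the true-score variance is the same as above.
True-score variance = [12.8²·0.85 + 5.2²·0.83] + 10.6496 = 161.707 + 10.6496 = 172.357.
Reliability = 172.357 / 201.53 = 0.8552.

0.8552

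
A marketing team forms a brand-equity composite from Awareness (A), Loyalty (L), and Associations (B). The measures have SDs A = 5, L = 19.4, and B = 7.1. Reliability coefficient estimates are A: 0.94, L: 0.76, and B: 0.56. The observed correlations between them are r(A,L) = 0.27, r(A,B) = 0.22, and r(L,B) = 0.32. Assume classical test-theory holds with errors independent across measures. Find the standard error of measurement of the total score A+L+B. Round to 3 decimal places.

10.677

Var(total) = 451.77 + 156.154 = 607.924.
True-score variance = 337.763 + 156.154 = 493.917, so reliability = 0.8125.
Error variance = 607.924 − 493.917 = 114.007; SEM = √114.007 = 10.677.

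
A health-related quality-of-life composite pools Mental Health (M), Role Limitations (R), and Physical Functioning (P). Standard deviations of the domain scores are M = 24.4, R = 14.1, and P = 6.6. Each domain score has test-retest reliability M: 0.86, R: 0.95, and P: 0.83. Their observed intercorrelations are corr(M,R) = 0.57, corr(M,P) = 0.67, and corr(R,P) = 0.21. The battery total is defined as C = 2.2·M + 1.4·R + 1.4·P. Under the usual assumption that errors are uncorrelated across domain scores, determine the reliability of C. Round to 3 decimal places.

Var(C) = 2.2²·24.4² + 1.4²·14.1² + 1.4²·6.6² + 2·[3.08·24.4·14.1·0.57 + 3.08·24.4·6.6·0.67 + 1.96·14.1·6.6·0.21] = 3356.59 + 1949.24 = 5305.83.
Because errors are independent across components, Cov(Tᵢ,Tⱼ) = Cov(Xᵢ,Xⱼ); the off-diagonal part of the true-score variance is the same as above.
True-score variance = [2.2²·24.4²·0.86 + 1.4²·14.1²·0.95 + 1.4²·6.6²·0.83] + 1949.24 = 2919.17 + 1949.24 = 4868.42.
Reliability = 4868.42 / 5305.83 = 0.918.

0.918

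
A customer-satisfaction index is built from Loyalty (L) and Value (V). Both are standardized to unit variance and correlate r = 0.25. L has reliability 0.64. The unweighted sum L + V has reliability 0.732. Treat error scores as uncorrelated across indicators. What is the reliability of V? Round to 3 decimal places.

Var(L+V) = 2 + 2·0.25 = 2.500.
True-score variance = ρ_L + ρ_V + 2·0.25, so 0.732 = (0.64 + ρ_V + 0.50) / 2.500.
ρ_V = 0.732·2.500 − 0.64 − 0.50 = 0.690.

0.690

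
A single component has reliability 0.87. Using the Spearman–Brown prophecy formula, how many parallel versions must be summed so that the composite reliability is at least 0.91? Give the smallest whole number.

2

k ≥ ρ*(1−ρ₁)/(ρ₁(1−ρ*)) = 0.91·0.13 / (0.87·0.09) = 1.511.
Smallest integer k = 2.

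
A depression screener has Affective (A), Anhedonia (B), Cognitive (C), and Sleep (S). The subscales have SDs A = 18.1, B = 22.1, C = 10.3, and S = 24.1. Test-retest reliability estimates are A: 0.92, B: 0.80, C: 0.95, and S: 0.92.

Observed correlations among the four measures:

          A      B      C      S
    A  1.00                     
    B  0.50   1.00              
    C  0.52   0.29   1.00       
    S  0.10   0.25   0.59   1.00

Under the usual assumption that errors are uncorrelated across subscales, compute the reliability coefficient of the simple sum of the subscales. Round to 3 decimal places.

0.939

Var(A+B+C+S) = 18.1² + 22.1² + 10.3² + 24.1² + 2·[18.1·22.1·0.50 + 18.1·10.3·0.52 + 18.1·24.1·0.10 + 22.1·10.3·0.29 + 22.1·24.1·0.25 + 10.3·24.1·0.59] = 1502.92 + 1372.38 = 2875.3.
Under uncorrelated errors the observed covariances equal the true-score covariances, so only the own-variance terms attenuate.
True-score variance = [18.1²·0.92 + 22.1²·0.80 + 10.3²·0.95 + 24.1²·0.92] + 1372.38 = 1327.26 + 1372.38 = 2699.64.
Reliability = 2699.64 / 2875.3 = 0.939.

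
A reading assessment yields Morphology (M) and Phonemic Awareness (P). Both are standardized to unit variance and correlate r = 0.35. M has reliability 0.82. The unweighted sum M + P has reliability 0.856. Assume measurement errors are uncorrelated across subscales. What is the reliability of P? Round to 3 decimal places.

0.791

Var(M+P) = 2 + 2·0.35 = 2.700.
True-score variance = ρ_M + ρ_P + 2·0.35, so 0.856 = (0.82 + ρ_P + 0.70) / 2.700.
ρ_P = 0.856·2.700 − 0.82 − 0.70 = 0.791.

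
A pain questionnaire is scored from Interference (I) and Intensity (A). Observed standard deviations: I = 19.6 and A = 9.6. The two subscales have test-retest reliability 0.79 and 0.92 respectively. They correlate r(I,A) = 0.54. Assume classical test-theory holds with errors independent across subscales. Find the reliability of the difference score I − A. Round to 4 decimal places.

0.6776

Var(I−A) = 19.6² + 9.6² − 2·19.6·9.6·0.54 = 476.32 − 203.213 = 273.107.
With uncorrelated errors the cross-covariances are all true-score covariance, so they carry over unchanged; only the diagonal terms shrink to ρᵢσᵢ².
True-score variance = [19.6²·0.79 + 9.6²·0.92] − 203.213 = 388.274 − 203.213 = 185.061.
Reliability = 185.061 / 273.107 = 0.6776.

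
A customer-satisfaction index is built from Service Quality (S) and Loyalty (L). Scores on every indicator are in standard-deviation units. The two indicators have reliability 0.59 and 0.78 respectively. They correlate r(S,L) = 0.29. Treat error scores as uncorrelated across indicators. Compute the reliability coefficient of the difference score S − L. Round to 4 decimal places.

0.5563

Var(S−L) = 1 + 1 − 2·0.29 = 2 − 0.58 = 1.42.
With uncorrelated errors the cross-covariances are all true-score covariance, so they carry over unchanged; only the diagonal terms shrink to ρᵢσᵢ².
True-score variance = [0.59 + 0.78] − 0.58 = 1.37 − 0.58 = 0.79.
Reliability = 0.79 / 1.42 = 0.5563.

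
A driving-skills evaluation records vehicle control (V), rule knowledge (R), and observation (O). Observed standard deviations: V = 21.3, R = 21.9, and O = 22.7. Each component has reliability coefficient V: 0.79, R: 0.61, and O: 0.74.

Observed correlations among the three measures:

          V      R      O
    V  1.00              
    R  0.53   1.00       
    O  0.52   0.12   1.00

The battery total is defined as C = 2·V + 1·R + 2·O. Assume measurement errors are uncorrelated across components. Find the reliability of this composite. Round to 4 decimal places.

0.8546

Var(C) = 2²·21.3² + 21.9² + 2²·22.7² + 2·[2·21.3·21.9·0.53 + 4·21.3·22.7·0.52 + 2·21.9·22.7·0.12] = 4355.53 + 3238.94 = 7594.47.
With uncorrelated errors the cross-covariances are all true-score covariance, so they carry over unchanged; only the diagonal terms shrink to ρᵢσᵢ².
True-score variance = [2²·21.3²·0.79 + 21.9²·0.61 + 2²·22.7²·0.74] + 3238.94 = 3251.48 + 3238.94 = 6490.42.
Reliability = 6490.42 / 7594.47 = 0.8546.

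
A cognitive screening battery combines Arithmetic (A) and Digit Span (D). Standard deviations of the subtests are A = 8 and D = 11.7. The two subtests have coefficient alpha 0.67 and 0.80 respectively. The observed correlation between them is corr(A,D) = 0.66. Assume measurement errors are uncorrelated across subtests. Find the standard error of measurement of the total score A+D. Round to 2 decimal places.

6.96

Var(total) = 200.89 + 123.552 = 324.442.
True-score variance = 152.392 + 123.552 = 275.944, so reliability = 0.8505.
Error variance = 324.442 − 275.944 = 48.498; SEM = √48.498 = 6.96.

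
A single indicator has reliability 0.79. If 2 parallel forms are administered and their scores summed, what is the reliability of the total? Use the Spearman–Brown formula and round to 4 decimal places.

ρ_k = kρ / (1 + (k−1)ρ) = 2·0.79 / (1 + 1·0.79) = 1.580 / 1.790 = 0.8827.

0.8827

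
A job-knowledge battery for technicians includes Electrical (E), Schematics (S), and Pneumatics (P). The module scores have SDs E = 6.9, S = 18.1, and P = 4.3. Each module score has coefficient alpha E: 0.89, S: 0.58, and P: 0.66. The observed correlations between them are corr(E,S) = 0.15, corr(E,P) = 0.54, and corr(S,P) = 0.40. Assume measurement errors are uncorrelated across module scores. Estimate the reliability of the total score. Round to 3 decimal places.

0.716

Var(E+S+P) = 6.9² + 18.1² + 4.3² + 2·[6.9·18.1·0.15 + 6.9·4.3·0.54 + 18.1·4.3·0.40] = 393.71 + 131.775 = 525.485.
With uncorrelated errors the cross-covariances are all true-score covariance, so they carry over unchanged; only the diagonal terms shrink to ρᵢσᵢ².
True-score variance = [6.9²·0.89 + 18.1²·0.58 + 4.3²·0.66] + 131.775 = 244.59 + 131.775 = 376.365.
Reliability = 376.365 / 525.485 = 0.716.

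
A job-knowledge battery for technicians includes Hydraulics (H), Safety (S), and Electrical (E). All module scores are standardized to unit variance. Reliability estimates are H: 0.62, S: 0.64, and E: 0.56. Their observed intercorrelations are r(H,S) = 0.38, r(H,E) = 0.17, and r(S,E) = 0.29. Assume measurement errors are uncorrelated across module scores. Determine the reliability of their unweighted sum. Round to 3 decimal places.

0.748

Var(H+S+E) = 3 + 2·[0.38 + 0.17 + 0.29] = 3 + 1.68 = 4.68.
With uncorrelated errors the cross-covariances are all true-score covariance, so they carry over unchanged; only the diagonal terms shrink to ρᵢσᵢ².
True-score variance = [0.62 + 0.64 + 0.56] + 1.68 = 1.82 + 1.68 = 3.5.
Reliability = 3.5 / 4.68 = 0.748.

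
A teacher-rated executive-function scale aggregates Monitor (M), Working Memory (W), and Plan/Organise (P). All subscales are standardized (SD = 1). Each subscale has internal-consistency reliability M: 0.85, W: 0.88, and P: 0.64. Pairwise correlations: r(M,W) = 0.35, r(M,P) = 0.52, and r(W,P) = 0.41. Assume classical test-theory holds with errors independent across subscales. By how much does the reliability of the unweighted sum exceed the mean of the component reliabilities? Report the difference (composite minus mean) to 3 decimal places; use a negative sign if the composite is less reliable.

Var(sum) = 3 + 2.56 = 5.56; true-score variance = 2.37 + 2.56 = 4.93; composite reliability = 0.8867.
Mean component reliability = 0.7900.
Difference = 0.8867 − 0.7900 = 0.097.

0.097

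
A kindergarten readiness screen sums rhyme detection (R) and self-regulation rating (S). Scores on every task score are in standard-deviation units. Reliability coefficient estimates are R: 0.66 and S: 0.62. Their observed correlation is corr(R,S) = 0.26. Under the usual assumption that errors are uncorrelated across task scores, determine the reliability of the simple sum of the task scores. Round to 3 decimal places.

0.714

Var(R+S) = 2 + 2·[0.26] = 2 + 0.52 = 2.52.
With uncorrelated errors the cross-covariances are all true-score covariance, so they carry over unchanged; only the diagonal terms shrink to ρᵢσᵢ².
True-score variance = [0.66 + 0.62] + 0.52 = 1.28 + 0.52 = 1.8.
Reliability = 1.8 / 2.52 = 0.714.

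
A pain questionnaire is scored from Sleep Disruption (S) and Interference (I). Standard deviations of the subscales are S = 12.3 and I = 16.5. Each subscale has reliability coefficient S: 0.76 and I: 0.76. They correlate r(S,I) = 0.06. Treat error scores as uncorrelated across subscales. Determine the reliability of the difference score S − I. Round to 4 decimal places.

Var(S−I) = 12.3² + 16.5² − 2·12.3·16.5·0.06 = 423.54 − 24.354 = 399.186.
Under uncorrelated errors the observed covariances equal the true-score covariances, so only the own-variance terms attenuate.
True-score variance = [12.3²·0.76 + 16.5²·0.76] − 24.354 = 321.89 − 24.354 = 297.536.
Reliability = 297.536 / 399.186 = 0.7454.

0.7454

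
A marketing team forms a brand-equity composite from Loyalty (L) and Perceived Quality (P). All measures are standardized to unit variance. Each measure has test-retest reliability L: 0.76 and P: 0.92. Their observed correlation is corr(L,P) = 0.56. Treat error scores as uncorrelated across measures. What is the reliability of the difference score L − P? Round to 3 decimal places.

Var(L−P) = 1 + 1 − 2·0.56 = 2 − 1.12 = 0.88.
With uncorrelated errors the cross-covariances are all true-score covariance, so they carry over unchanged; only the diagonal terms shrink to ρᵢσᵢ².
True-score variance = [0.76 + 0.92] − 1.12 = 1.68 − 1.12 = 0.56.
Reliability = 0.56 / 0.88 = 0.636.

0.636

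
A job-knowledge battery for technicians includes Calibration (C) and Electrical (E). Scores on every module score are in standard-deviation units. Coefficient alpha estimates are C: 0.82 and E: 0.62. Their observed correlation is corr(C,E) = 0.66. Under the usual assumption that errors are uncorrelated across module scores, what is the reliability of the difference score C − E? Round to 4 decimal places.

Var(C−E) = 1 + 1 − 2·0.66 = 2 − 1.32 = 0.68.
Because errors are independent across components, Cov(Tᵢ,Tⱼ) = Cov(Xᵢ,Xⱼ); the off-diagonal part of the true-score variance is the same as above.
True-score variance = [0.82 + 0.62] − 1.32 = 1.44 − 1.32 = 0.12.
Reliability = 0.12 / 0.68 = 0.1765.

0.1765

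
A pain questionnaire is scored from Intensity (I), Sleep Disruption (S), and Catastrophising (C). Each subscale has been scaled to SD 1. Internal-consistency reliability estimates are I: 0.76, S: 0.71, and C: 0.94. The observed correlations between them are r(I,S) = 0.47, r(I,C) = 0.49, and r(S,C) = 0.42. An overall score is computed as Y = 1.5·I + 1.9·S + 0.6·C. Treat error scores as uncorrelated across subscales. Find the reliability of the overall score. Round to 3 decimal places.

Var(Y) = 1.5² + 1.9² + 0.6² + 2·[2.85·0.47 + 0.9·0.49 + 1.14·0.42] = 6.22 + 4.5186 = 10.7386.
Because errors are independent across components, Cov(Tᵢ,Tⱼ) = Cov(Xᵢ,Xⱼ); the off-diagonal part of the true-score variance is the same as above.
True-score variance = [1.5²·0.76 + 1.9²·0.71 + 0.6²·0.94] + 4.5186 = 4.6115 + 4.5186 = 9.1301.
Reliability = 9.1301 / 10.7386 = 0.850.

0.850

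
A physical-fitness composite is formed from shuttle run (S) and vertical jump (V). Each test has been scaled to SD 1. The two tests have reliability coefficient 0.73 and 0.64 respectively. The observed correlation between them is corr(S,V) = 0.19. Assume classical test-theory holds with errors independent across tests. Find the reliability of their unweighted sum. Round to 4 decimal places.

Var(S+V) = 2 + 2·[0.19] = 2 + 0.38 = 2.38.
Because errors are independent across components, Cov(Tᵢ,Tⱼ) = Cov(Xᵢ,Xⱼ); the off-diagonal part of the true-score variance is the same as above.
True-score variance = [0.73 + 0.64] + 0.38 = 1.37 + 0.38 = 1.75.
Reliability = 1.75 / 2.38 = 0.7353.

0.7353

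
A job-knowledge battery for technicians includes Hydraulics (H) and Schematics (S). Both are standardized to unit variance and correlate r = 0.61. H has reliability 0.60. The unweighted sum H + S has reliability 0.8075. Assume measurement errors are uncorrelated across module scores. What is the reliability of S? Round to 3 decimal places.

Var(H+S) = 2 + 2·0.61 = 3.220.
True-score variance = ρ_H + ρ_S + 2·0.61, so 0.8075 = (0.60 + ρ_S + 1.22) / 3.220.
ρ_S = 0.8075·3.220 − 0.60 − 1.22 = 0.780.

0.780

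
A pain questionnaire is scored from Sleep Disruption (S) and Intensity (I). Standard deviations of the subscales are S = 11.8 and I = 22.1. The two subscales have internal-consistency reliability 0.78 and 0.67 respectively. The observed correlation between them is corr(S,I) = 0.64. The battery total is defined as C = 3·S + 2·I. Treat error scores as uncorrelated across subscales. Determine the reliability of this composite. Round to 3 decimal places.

Var(C) = 3²·11.8² + 2²·22.1² + 2·[6·11.8·22.1·0.64] = 3206.8 + 2002.79 = 5209.59.
Under uncorrelated errors the observed covariances equal the true-score covariances, so only the own-variance terms attenuate.
True-score variance = [3²·11.8²·0.78 + 2²·22.1²·0.67] + 2002.79 = 2286.4 + 2002.79 = 4289.19.
Reliability = 4289.19 / 5209.59 = 0.823.

0.823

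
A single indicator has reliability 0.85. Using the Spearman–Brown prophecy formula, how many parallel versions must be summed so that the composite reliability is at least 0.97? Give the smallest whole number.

6

k ≥ ρ*(1−ρ₁)/(ρ₁(1−ρ*)) = 0.97·0.15 / (0.85·0.03) = 5.706.
Smallest integer k = 6.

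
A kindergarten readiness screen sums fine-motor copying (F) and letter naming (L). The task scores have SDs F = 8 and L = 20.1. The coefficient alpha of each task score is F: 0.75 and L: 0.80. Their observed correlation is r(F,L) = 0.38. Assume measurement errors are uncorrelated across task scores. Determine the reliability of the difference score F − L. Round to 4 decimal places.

0.7201

Var(F−L) = 8² + 20.1² − 2·8·20.1·0.38 = 468.01 − 122.208 = 345.802.
With uncorrelated errors the cross-covariances are all true-score covariance, so they carry over unchanged; only the diagonal terms shrink to ρᵢσᵢ².
True-score variance = [8²·0.75 + 20.1²·0.80] − 122.208 = 371.208 − 122.208 = 249.
Reliability = 249 / 345.802 = 0.7201.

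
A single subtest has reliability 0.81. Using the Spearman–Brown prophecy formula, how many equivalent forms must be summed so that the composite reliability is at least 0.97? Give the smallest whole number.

8

k ≥ ρ*(1−ρ₁)/(ρ₁(1−ρ*)) = 0.97·0.19 / (0.81·0.03) = 7.584.
Smallest integer k = 8.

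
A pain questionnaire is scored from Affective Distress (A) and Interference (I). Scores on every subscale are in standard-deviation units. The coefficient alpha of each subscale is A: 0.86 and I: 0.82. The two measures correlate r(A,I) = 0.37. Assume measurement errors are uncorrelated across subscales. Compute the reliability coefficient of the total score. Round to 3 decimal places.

0.883

Var(A+I) = 2 + 2·[0.37] = 2 + 0.74 = 2.74.
With uncorrelated errors the cross-covariances are all true-score covariance, so they carry over unchanged; only the diagonal terms shrink to ρᵢσᵢ².
True-score variance = [0.86 + 0.82] + 0.74 = 1.68 + 0.74 = 2.42.
Reliability = 2.42 / 2.74 = 0.883.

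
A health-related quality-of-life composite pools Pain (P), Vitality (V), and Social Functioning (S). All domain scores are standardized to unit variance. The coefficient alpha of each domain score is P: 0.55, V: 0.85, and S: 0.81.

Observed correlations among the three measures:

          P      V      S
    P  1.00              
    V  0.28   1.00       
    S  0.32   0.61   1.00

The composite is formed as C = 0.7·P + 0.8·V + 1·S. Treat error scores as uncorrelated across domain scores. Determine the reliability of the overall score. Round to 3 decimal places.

0.869

Var(C) = 0.7² + 0.8² + 1 + 2·[0.56·0.28 + 0.7·0.32 + 0.8·0.61] = 2.13 + 1.7376 = 3.8676.
Because errors are independent across components, Cov(Tᵢ,Tⱼ) = Cov(Xᵢ,Xⱼ); the off-diagonal part of the true-score variance is the same as above.
True-score variance = [0.7²·0.55 + 0.8²·0.85 + 0.81] + 1.7376 = 1.6235 + 1.7376 = 3.3611.
Reliability = 3.3611 / 3.8676 = 0.869.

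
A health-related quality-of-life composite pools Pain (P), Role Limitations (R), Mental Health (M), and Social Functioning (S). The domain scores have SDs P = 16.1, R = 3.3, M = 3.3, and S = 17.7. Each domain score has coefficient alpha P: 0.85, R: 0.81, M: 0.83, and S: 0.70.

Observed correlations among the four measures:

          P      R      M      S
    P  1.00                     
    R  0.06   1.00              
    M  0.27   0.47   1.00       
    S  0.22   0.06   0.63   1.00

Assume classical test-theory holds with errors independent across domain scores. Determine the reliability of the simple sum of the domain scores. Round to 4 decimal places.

0.8382

Var(P+R+M+S) = 16.1² + 3.3² + 3.3² + 17.7² + 2·[16.1·3.3·0.06 + 16.1·3.3·0.27 + 16.1·17.7·0.22 + 3.3·3.3·0.47 + 3.3·17.7·0.06 + 3.3·17.7·0.63] = 594.28 + 251.295 = 845.575.
Because errors are independent across components, Cov(Tᵢ,Tⱼ) = Cov(Xᵢ,Xⱼ); the off-diagonal part of the true-score variance is the same as above.
True-score variance = [16.1²·0.85 + 3.3²·0.81 + 3.3²·0.83 + 17.7²·0.70] + 251.295 = 457.491 + 251.295 = 708.786.
Reliability = 708.786 / 845.575 = 0.8382.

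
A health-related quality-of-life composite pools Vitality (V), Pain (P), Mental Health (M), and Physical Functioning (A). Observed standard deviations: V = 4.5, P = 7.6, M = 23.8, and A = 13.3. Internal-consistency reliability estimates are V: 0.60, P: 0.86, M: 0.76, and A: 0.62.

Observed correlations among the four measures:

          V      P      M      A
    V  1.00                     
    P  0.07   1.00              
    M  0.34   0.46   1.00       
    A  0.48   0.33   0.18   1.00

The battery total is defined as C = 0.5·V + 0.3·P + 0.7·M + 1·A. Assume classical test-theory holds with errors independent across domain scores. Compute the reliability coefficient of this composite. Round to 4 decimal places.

0.7913

Var(C) = 0.5²·4.5² + 0.3²·7.6² + 0.7²·23.8² + 13.3² + 2·[0.15·4.5·7.6·0.07 + 0.35·4.5·23.8·0.34 + 0.5·4.5·13.3·0.48 + 0.21·7.6·23.8·0.46 + 0.3·7.6·13.3·0.33 + 0.7·23.8·13.3·0.18] = 464.707 + 189.664 = 654.37.
With uncorrelated errors the cross-covariances are all true-score covariance, so they carry over unchanged; only the diagonal terms shrink to ρᵢσᵢ².
True-score variance = [0.5²·4.5²·0.60 + 0.3²·7.6²·0.86 + 0.7²·23.8²·0.76 + 13.3²·0.62] + 189.664 = 328.122 + 189.664 = 517.786.
Reliability = 517.786 / 654.37 = 0.7913.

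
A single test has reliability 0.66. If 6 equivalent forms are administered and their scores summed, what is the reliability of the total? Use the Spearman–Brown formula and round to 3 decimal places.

0.921

ρ_k = kρ / (1 + (k−1)ρ) = 6·0.66 / (1 + 5·0.66) = 3.960 / 4.300 = 0.921.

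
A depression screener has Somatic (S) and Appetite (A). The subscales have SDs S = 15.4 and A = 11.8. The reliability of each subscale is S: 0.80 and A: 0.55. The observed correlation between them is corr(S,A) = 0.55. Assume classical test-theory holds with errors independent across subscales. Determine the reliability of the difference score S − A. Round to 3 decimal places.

Var(S−A) = 15.4² + 11.8² − 2·15.4·11.8·0.55 = 376.4 − 199.892 = 176.508.
Under uncorrelated errors the observed covariances equal the true-score covariances, so only the own-variance terms attenuate.
True-score variance = [15.4²·0.80 + 11.8²·0.55] − 199.892 = 266.31 − 199.892 = 66.418.
Reliability = 66.418 / 176.508 = 0.376.

0.376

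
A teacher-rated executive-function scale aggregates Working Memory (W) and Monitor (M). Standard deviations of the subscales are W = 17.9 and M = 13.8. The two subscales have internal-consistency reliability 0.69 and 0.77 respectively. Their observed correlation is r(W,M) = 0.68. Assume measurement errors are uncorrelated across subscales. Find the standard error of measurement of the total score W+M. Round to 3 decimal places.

11.964

Var(total) = 510.85 + 335.947 = 846.797.
True-score variance = 367.722 + 335.947 = 703.669, so reliability = 0.8310.
Error variance = 846.797 − 703.669 = 143.128; SEM = √143.128 = 11.964.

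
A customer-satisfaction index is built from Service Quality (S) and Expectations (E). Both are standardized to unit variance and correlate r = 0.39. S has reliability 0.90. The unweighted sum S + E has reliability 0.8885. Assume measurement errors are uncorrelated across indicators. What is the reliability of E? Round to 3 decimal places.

0.790

Var(S+E) = 2 + 2·0.39 = 2.780.
True-score variance = ρ_S + ρ_E + 2·0.39, so 0.8885 = (0.90 + ρ_E + 0.78) / 2.780.
ρ_E = 0.8885·2.780 − 0.90 − 0.78 = 0.790.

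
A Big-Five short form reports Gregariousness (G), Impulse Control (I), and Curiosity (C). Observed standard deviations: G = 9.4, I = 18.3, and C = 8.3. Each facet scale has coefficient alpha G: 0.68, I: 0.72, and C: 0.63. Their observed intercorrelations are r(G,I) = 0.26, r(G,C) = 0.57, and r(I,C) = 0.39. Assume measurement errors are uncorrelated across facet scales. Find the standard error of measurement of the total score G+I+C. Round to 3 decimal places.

Var(total) = 492.14 + 296.867 = 789.007.
True-score variance = 344.606 + 296.867 = 641.474, so reliability = 0.8130.
Error variance = 789.007 − 641.474 = 147.534; SEM = √147.534 = 12.146.

12.146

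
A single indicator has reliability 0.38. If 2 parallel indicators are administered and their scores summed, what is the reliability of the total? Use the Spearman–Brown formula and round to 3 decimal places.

0.551

ρ_k = kρ / (1 + (k−1)ρ) = 2·0.38 / (1 + 1·0.38) = 0.760 / 1.380 = 0.551.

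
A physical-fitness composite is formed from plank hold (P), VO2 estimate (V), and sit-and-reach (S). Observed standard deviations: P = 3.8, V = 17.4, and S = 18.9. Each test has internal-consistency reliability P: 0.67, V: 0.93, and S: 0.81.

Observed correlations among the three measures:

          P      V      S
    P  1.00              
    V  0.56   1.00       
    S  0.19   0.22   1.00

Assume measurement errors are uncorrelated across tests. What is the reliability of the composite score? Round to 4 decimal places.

Var(P+V+S) = 3.8² + 17.4² + 18.9² + 2·[3.8·17.4·0.56 + 3.8·18.9·0.19 + 17.4·18.9·0.22] = 674.41 + 246.044 = 920.454.
Because errors are independent across components, Cov(Tᵢ,Tⱼ) = Cov(Xᵢ,Xⱼ); the off-diagonal part of the true-score variance is the same as above.
True-score variance = [3.8²·0.67 + 17.4²·0.93 + 18.9²·0.81] + 246.044 = 580.582 + 246.044 = 826.626.
Reliability = 826.626 / 920.454 = 0.8981.

0.8981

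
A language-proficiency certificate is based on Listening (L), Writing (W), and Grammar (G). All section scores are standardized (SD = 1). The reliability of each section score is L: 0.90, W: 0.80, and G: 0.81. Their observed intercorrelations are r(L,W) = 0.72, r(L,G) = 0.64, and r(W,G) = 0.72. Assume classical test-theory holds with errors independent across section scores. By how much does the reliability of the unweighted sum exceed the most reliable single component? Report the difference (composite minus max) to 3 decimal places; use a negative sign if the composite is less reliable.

Var(sum) = 3 + 4.16 = 7.16; true-score variance = 2.51 + 4.16 = 6.67; composite reliability = 0.9316.
Max component reliability = 0.9000.
Difference = 0.9316 − 0.9000 = 0.032.

0.032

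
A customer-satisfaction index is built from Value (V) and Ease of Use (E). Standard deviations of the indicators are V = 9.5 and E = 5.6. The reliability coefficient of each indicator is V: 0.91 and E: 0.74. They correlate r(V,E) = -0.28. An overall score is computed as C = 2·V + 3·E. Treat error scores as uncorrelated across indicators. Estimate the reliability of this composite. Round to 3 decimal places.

0.772

Var(C) = 2²·9.5² + 3²·5.6² + 2·[6·9.5·5.6·(-0.28)] = 643.24 − 178.752 = 464.488.
Under uncorrelated errors the observed covariances equal the true-score covariances, so only the own-variance terms attenuate.
True-score variance = [2²·9.5²·0.91 + 3²·5.6²·0.74] − 178.752 = 537.368 − 178.752 = 358.616.
Reliability = 358.616 / 464.488 = 0.772.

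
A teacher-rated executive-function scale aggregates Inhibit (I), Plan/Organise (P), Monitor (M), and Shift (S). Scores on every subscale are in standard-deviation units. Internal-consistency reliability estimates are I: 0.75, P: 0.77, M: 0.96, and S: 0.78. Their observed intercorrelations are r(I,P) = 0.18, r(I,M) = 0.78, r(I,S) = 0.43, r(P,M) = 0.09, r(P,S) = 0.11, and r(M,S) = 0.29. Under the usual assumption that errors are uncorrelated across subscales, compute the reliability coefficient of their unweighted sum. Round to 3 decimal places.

Var(I+P+M+S) = 4 + 2·[0.18 + 0.78 + 0.43 + 0.09 + 0.11 + 0.29] = 4 + 3.76 = 7.76.
With uncorrelated errors the cross-covariances are all true-score covariance, so they carry over unchanged; only the diagonal terms shrink to ρᵢσᵢ².
True-score variance = [0.75 + 0.77 + 0.96 + 0.78] + 3.76 = 3.26 + 3.76 = 7.02.
Reliability = 7.02 / 7.76 = 0.905.

0.905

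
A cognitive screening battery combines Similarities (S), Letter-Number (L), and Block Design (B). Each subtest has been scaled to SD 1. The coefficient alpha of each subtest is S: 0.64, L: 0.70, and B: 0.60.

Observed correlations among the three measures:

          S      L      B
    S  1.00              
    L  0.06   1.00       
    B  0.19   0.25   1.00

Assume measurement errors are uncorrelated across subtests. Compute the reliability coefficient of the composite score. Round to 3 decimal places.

Var(S+L+B) = 3 + 2·[0.06 + 0.19 + 0.25] = 3 + 1 = 4.
With uncorrelated errors the cross-covariances are all true-score covariance, so they carry over unchanged; only the diagonal terms shrink to ρᵢσᵢ².
True-score variance = [0.64 + 0.70 + 0.60] + 1 = 1.94 + 1 = 2.94.
Reliability = 2.94 / 4 = 0.735.

0.735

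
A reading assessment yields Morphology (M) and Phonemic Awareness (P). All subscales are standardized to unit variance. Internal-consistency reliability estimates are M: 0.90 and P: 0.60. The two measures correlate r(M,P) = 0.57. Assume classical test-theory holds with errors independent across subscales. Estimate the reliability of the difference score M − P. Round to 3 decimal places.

Var(M−P) = 1 + 1 − 2·0.57 = 2 − 1.14 = 0.86.
With uncorrelated errors the cross-covariances are all true-score covariance, so they carry over unchanged; only the diagonal terms shrink to ρᵢσᵢ².
True-score variance = [0.90 + 0.60] − 1.14 = 1.5 − 1.14 = 0.36.
Reliability = 0.36 / 0.86 = 0.419.

0.419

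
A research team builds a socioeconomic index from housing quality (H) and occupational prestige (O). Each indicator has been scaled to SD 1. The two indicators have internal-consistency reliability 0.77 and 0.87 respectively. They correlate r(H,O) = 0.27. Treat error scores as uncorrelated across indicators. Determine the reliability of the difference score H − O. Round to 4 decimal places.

Var(H−O) = 1 + 1 − 2·0.27 = 2 − 0.54 = 1.46.
Because errors are independent across components, Cov(Tᵢ,Tⱼ) = Cov(Xᵢ,Xⱼ); the off-diagonal part of the true-score variance is the same as above.
True-score variance = [0.77 + 0.87] − 0.54 = 1.64 − 0.54 = 1.1.
Reliability = 1.1 / 1.46 = 0.7534.

0.7534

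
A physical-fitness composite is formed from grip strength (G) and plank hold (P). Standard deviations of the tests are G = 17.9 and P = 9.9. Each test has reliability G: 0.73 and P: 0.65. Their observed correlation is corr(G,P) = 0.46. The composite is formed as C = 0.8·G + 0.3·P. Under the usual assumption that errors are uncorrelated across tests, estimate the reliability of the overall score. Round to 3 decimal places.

0.769

Var(C) = 0.8²·17.9² + 0.3²·9.9² + 2·[0.24·17.9·9.9·0.46] = 213.883 + 39.128 = 253.011.
With uncorrelated errors the cross-covariances are all true-score covariance, so they carry over unchanged; only the diagonal terms shrink to ρᵢσᵢ².
True-score variance = [0.8²·17.9²·0.73 + 0.3²·9.9²·0.65] + 39.128 = 155.429 + 39.128 = 194.557.
Reliability = 194.557 / 253.011 = 0.769.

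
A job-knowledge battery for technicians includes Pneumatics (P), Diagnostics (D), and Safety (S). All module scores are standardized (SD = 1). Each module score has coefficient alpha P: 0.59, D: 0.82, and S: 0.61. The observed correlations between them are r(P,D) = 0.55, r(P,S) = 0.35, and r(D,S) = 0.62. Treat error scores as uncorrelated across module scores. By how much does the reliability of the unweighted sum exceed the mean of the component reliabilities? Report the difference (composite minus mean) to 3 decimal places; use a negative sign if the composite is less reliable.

Var(sum) = 3 + 3.04 = 6.04; true-score variance = 2.02 + 3.04 = 5.06; composite reliability = 0.8377.
Mean component reliability = 0.6733.
Difference = 0.8377 − 0.6733 = 0.164.

0.164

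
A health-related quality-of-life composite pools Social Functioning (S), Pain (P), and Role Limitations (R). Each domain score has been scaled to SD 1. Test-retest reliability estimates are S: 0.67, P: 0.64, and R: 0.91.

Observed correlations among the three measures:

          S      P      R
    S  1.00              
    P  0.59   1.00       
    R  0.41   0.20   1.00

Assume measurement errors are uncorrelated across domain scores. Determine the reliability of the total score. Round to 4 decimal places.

Var(S+P+R) = 3 + 2·[0.59 + 0.41 + 0.20] = 3 + 2.4 = 5.4.
Under uncorrelated errors the observed covariances equal the true-score covariances, so only the own-variance terms attenuate.
True-score variance = [0.67 + 0.64 + 0.91] + 2.4 = 2.22 + 2.4 = 4.62.
Reliability = 4.62 / 5.4 = 0.8556.

0.8556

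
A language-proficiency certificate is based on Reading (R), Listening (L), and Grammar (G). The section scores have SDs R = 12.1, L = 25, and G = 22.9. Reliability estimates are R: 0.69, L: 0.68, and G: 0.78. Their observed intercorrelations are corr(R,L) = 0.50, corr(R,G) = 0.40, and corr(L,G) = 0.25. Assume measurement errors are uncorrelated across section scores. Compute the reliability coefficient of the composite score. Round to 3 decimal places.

Var(R+L+G) = 12.1² + 25² + 22.9² + 2·[12.1·25·0.50 + 12.1·22.9·0.40 + 25·22.9·0.25] = 1295.82 + 810.422 = 2106.24.
With uncorrelated errors the cross-covariances are all true-score covariance, so they carry over unchanged; only the diagonal terms shrink to ρᵢσᵢ².
True-score variance = [12.1²·0.69 + 25²·0.68 + 22.9²·0.78] + 810.422 = 935.063 + 810.422 = 1745.48.
Reliability = 1745.48 / 2106.24 = 0.829.

0.829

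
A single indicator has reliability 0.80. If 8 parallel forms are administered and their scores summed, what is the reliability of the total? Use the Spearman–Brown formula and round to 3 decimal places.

ρ_k = kρ / (1 + (k−1)ρ) = 8·0.80 / (1 + 7·0.80) = 6.400 / 6.600 = 0.970.

0.970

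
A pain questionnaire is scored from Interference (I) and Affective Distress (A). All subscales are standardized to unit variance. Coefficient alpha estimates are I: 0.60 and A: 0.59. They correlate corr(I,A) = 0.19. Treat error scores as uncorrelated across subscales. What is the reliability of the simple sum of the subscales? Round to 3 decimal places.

Var(I+A) = 2 + 2·[0.19] = 2 + 0.38 = 2.38.
With uncorrelated errors the cross-covariances are all true-score covariance, so they carry over unchanged; only the diagonal terms shrink to ρᵢσᵢ².
True-score variance = [0.60 + 0.59] + 0.38 = 1.19 + 0.38 = 1.57.
Reliability = 1.57 / 2.38 = 0.660.

0.660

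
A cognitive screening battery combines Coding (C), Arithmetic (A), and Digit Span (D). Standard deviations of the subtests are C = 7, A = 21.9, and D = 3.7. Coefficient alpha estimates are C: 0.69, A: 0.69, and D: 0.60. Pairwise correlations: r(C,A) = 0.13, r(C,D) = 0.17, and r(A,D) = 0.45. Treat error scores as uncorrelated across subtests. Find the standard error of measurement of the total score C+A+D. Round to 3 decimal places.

Var(total) = 542.3 + 121.591 = 663.891.
True-score variance = 372.955 + 121.591 = 494.546, so reliability = 0.7449.
Error variance = 663.891 − 494.546 = 169.345; SEM = √169.345 = 13.013.

13.013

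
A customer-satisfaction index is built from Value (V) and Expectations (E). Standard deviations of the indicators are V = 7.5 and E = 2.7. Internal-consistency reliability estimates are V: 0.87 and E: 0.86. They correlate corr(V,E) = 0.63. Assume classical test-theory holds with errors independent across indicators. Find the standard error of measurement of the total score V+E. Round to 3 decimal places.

2.887

Var(total) = 63.54 + 25.515 = 89.055.
True-score variance = 55.2069 + 25.515 = 80.7219, so reliability = 0.9064.
Error variance = 89.055 − 80.7219 = 8.3331; SEM = √8.3331 = 2.887.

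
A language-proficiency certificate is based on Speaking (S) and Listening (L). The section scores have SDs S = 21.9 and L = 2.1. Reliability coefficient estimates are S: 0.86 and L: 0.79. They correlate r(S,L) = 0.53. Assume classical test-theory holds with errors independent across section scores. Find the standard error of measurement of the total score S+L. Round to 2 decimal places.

Var(total) = 484.02 + 48.7494 = 532.769.
True-score variance = 415.948 + 48.7494 = 464.698, so reliability = 0.8722.
Error variance = 532.769 − 464.698 = 68.0715; SEM = √68.0715 = 8.25.

8.25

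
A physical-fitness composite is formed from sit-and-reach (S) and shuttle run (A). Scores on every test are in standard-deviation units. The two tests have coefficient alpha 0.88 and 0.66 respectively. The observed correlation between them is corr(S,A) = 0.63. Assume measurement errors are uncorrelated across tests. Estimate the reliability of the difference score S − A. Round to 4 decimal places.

Var(S−A) = 1 + 1 − 2·0.63 = 2 − 1.26 = 0.74.
With uncorrelated errors the cross-covariances are all true-score covariance, so they carry over unchanged; only the diagonal terms shrink to ρᵢσᵢ².
True-score variance = [0.88 + 0.66] − 1.26 = 1.54 − 1.26 = 0.28.
Reliability = 0.28 / 0.74 = 0.3784.

0.3784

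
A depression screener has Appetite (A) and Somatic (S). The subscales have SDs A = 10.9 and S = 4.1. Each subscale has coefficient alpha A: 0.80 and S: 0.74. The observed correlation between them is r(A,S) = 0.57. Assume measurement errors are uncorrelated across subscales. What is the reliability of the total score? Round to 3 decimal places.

0.849

Var(A+S) = 10.9² + 4.1² + 2·[10.9·4.1·0.57] = 135.62 + 50.9466 = 186.567.
Under uncorrelated errors the observed covariances equal the true-score covariances, so only the own-variance terms attenuate.
True-score variance = [10.9²·0.80 + 4.1²·0.74] + 50.9466 = 107.487 + 50.9466 = 158.434.
Reliability = 158.434 / 186.567 = 0.849.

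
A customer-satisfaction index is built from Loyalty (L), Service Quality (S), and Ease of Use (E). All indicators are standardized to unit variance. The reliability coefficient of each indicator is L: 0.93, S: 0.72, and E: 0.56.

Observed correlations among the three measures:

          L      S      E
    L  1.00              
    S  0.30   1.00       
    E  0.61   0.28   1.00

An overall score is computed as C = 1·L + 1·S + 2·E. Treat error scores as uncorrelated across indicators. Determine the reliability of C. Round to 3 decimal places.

Var(C) = 1 + 1 + 2² + 2·[0.30 + 2·0.61 + 2·0.28] = 6 + 4.16 = 10.16.
Under uncorrelated errors the observed covariances equal the true-score covariances, so only the own-variance terms attenuate.
True-score variance = [0.93 + 0.72 + 2²·0.56] + 4.16 = 3.89 + 4.16 = 8.05.
Reliability = 8.05 / 10.16 = 0.792.

0.792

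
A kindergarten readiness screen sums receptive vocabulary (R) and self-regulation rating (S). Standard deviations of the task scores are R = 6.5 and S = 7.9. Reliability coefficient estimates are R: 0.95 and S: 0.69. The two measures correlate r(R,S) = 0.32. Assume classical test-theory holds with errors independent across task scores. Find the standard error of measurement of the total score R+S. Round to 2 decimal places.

4.63

Var(total) = 104.66 + 32.864 = 137.524.
True-score variance = 83.2004 + 32.864 = 116.064, so reliability = 0.8440.
Error variance = 137.524 − 116.064 = 21.4596; SEM = √21.4596 = 4.63.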